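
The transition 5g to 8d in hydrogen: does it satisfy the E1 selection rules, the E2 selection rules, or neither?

E2

Δl = 2 − 4 = -2; l_i + l_f = 6.
E1 (Δl = ±1): not satisfied.
E2 (Δl = 0,±2, l_i+l_f ≥ 2): satisfied.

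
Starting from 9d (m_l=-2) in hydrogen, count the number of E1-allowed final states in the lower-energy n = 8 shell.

4

E1 requires Δl = ±1, so l_f ∈ {1, 3}; with 0 ≤ l_f ≤ n_f−1 = 7, the allowed l_f values are {1, 3}.
For l_f = 1: m_f ∈ {m_i−1, m_i, m_i+1} ∩ [−1, 1] = {-1} → 1 state.
For l_f = 3: m_f ∈ {m_i−1, m_i, m_i+1} ∩ [−3, 3] = {-3, -2, -1} → 3 states.
Total: 4.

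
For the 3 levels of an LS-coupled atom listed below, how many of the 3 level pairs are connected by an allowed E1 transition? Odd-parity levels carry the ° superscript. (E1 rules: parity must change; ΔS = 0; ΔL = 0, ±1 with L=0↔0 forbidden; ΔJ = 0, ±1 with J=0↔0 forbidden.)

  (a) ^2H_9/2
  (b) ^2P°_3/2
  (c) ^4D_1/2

0

(a)–(b): forbidden (ΔL, ΔJ).
(a)–(c): forbidden (parity, ΔS, ΔL, ΔJ).
(b)–(c): forbidden (ΔS).
Allowed pairs: 0 of 3.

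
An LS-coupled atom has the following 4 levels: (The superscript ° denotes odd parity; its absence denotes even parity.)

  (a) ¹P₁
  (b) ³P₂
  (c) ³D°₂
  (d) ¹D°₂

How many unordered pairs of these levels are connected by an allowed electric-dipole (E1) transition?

2

(a)–(b): forbidden (parity, ΔS).
(a)–(c): forbidden (ΔS).
(a)–(d): allowed.
(b)–(c): allowed.
(b)–(d): forbidden (ΔS).
(c)–(d): forbidden (parity, ΔS).
Allowed pairs: 2 of 6.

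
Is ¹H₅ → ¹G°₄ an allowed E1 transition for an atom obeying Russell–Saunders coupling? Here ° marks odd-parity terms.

Initial level: S=0, L=5, J=5, parity even. Final level: S=0, L=4, J=4, parity odd.
Parity must change: even → odd — satisfied.
ΔS = 0: S: 0 → 0 — satisfied.
ΔL = 0, ±1 (not L=0↔0): L: 5 → 4, ΔL = -1 — satisfied.
ΔJ = 0, ±1 (not J=0↔0): J: 5 → 4, ΔJ = -1 — satisfied.
All four E1 rules are satisfied.

allowed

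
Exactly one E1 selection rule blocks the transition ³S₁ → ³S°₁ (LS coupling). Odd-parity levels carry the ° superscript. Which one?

the L=0 ↔ L=0 exclusion

Parity must change: even → odd — ok.
ΔL = 0, ±1 (not L=0↔0): L: 0 → 0, ΔL = +0 — fails.
ΔJ = 0, ±1 (not J=0↔0): J: 1 → 1, ΔJ = +0 — ok.
ΔS = 0: S: 1 → 1 — ok.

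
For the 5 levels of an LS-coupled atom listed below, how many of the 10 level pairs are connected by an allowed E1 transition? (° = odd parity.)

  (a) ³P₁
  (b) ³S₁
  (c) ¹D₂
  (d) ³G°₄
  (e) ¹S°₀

(a)–(b): forbidden (parity).
(a)–(c): forbidden (parity, ΔS).
(a)–(d): forbidden (ΔL, ΔJ).
(a)–(e): forbidden (ΔS).
(b)–(c): forbidden (parity, ΔS, ΔL).
(b)–(d): forbidden (ΔL, ΔJ).
(b)–(e): forbidden (ΔS, ΔL).
(c)–(d): forbidden (ΔS, ΔL, ΔJ).
(c)–(e): forbidden (ΔL, ΔJ).
(d)–(e): forbidden (parity, ΔS, ΔL, ΔJ).
Allowed pairs: 0 of 10.

0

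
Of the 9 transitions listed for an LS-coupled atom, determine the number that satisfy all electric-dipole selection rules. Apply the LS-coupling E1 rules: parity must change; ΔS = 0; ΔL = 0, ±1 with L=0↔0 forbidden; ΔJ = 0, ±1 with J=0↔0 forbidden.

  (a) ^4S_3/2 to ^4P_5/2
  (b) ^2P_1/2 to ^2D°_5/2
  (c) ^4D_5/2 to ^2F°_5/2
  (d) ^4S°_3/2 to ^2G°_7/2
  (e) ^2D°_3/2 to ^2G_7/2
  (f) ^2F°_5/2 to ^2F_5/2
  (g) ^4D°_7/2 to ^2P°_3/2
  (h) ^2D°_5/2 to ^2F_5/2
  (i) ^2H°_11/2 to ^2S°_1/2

2

(a) forbidden (parity fails)
(b) forbidden (ΔJ fails)
(c) forbidden (ΔS fails)
(d) forbidden (parity, ΔS, ΔL, ΔJ fail)
(e) forbidden (ΔL, ΔJ fail)
(f) allowed
(g) forbidden (parity, ΔS, ΔJ fail)
(h) allowed
(i) forbidden (parity, ΔL, ΔJ fail)
Total allowed: 2 of 9.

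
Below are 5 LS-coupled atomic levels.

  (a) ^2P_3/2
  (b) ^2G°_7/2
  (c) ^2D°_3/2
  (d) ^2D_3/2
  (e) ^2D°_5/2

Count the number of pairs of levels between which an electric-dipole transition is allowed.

(a)–(b): forbidden (ΔL, ΔJ).
(a)–(c): allowed.
(a)–(d): forbidden (parity).
(a)–(e): allowed.
(b)–(c): forbidden (parity, ΔL, ΔJ).
(b)–(d): forbidden (ΔL, ΔJ).
(b)–(e): forbidden (parity, ΔL).
(c)–(d): allowed.
(c)–(e): forbidden (parity).
(d)–(e): allowed.
Allowed pairs: 4 of 10.

4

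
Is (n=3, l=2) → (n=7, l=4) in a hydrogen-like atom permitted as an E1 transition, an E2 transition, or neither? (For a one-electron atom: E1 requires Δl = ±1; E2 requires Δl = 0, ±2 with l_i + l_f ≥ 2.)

Δl = 4 − 2 = +2; l_i + l_f = 6.
E1 (Δl = ±1): not satisfied.
E2 (Δl = 0,±2, l_i+l_f ≥ 2): satisfied.

E2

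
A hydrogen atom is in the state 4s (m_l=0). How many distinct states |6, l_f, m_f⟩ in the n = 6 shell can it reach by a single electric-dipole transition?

3

E1 requires Δl = ±1, so l_f ∈ {-1, 1}; with 0 ≤ l_f ≤ n_f−1 = 5, the allowed l_f values are {1}.
For l_f = 1: m_f ∈ {m_i−1, m_i, m_i+1} ∩ [−1, 1] = {-1, 0, 1} → 3 states.
Total: 3.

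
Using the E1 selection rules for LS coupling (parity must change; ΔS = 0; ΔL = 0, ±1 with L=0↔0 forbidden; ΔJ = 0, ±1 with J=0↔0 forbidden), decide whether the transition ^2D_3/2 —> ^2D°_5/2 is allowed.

allowed

ΔS = 0: S: 1/2 → 1/2 — satisfied.
Parity must change: even → odd — satisfied.
ΔJ = 0, ±1 (not J=0↔0): J: 3/2 → 5/2, ΔJ = +1 — satisfied.
ΔL = 0, ±1 (not L=0↔0): L: 2 → 2, ΔL = +0 — satisfied.
All four E1 rules are satisfied.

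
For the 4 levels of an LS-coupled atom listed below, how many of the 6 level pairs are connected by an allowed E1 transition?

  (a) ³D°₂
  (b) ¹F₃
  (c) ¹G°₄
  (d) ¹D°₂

2

(a)–(b): forbidden (ΔS).
(a)–(c): forbidden (parity, ΔS, ΔL, ΔJ).
(a)–(d): forbidden (parity, ΔS).
(b)–(c): allowed.
(b)–(d): allowed.
(c)–(d): forbidden (parity, ΔL, ΔJ).
Allowed pairs: 2 of 6.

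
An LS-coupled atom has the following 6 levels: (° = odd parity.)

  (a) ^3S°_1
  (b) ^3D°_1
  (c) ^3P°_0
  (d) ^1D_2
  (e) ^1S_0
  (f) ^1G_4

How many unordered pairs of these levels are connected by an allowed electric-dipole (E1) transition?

0

(a)–(b): forbidden (parity, ΔL).
(a)–(c): forbidden (parity).
(a)–(d): forbidden (ΔS, ΔL).
(a)–(e): forbidden (ΔS, ΔL).
(a)–(f): forbidden (ΔS, ΔL, ΔJ).
(b)–(c): forbidden (parity).
(b)–(d): forbidden (ΔS).
(b)–(e): forbidden (ΔS, ΔL).
(b)–(f): forbidden (ΔS, ΔL, ΔJ).
(c)–(d): forbidden (ΔS, ΔJ).
(c)–(e): forbidden (ΔS, ΔJ).
(c)–(f): forbidden (ΔS, ΔL, ΔJ).
(d)–(e): forbidden (parity, ΔL, ΔJ).
(d)–(f): forbidden (parity, ΔL, ΔJ).
(e)–(f): forbidden (parity, ΔL, ΔJ).
Allowed pairs: 0 of 15.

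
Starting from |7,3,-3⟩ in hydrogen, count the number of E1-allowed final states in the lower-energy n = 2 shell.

0

E1 requires l_f ∈ {2, 4}, but neither lies in [0, 1], so no final state is reachable.
Total: 0.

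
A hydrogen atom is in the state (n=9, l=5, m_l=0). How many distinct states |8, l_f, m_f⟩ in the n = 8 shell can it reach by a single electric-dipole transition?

6

E1 requires Δl = ±1, so l_f ∈ {4, 6}; with 0 ≤ l_f ≤ n_f−1 = 7, the allowed l_f values are {4, 6}.
For l_f = 4: m_f ∈ {m_i−1, m_i, m_i+1} ∩ [−4, 4] = {-1, 0, 1} → 3 states.
For l_f = 6: m_f ∈ {m_i−1, m_i, m_i+1} ∩ [−6, 6] = {-1, 0, 1} → 3 states.
Total: 6.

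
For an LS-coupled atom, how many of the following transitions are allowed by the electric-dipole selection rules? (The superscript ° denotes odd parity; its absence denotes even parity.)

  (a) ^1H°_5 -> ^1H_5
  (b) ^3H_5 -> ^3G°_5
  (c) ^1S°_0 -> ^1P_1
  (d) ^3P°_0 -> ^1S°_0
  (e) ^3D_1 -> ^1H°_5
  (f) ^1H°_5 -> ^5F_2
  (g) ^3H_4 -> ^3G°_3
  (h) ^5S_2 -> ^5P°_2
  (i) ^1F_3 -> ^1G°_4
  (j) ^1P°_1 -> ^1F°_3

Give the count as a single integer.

6

(a) allowed
(b) allowed
(c) allowed
(d) forbidden (parity, ΔS, ΔJ fail)
(e) forbidden (ΔS, ΔL, ΔJ fail)
(f) forbidden (ΔS, ΔL, ΔJ fail)
(g) allowed
(h) allowed
(i) allowed
(j) forbidden (parity, ΔL, ΔJ fail)
Total allowed: 6 of 10.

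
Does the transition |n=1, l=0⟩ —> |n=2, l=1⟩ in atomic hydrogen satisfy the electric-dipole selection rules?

l: 0 → 1 (Δl = +1). Δl = ±1 ✓.
All E1 selection rules are satisfied.

allowed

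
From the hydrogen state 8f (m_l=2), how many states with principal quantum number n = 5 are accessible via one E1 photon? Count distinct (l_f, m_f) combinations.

5

E1 requires Δl = ±1, so l_f ∈ {2, 4}; with 0 ≤ l_f ≤ n_f−1 = 4, the allowed l_f values are {2, 4}.
For l_f = 2: m_f ∈ {m_i−1, m_i, m_i+1} ∩ [−2, 2] = {1, 2} → 2 states.
For l_f = 4: m_f ∈ {m_i−1, m_i, m_i+1} ∩ [−4, 4] = {1, 2, 3} → 3 states.
Total: 5.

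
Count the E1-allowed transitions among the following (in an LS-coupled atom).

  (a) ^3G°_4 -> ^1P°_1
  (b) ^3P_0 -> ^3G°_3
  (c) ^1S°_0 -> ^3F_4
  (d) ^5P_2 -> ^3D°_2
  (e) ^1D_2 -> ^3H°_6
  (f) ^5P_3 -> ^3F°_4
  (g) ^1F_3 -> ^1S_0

(a) forbidden (parity, ΔS, ΔL, ΔJ fail)
(b) forbidden (ΔL, ΔJ fail)
(c) forbidden (ΔS, ΔL, ΔJ fail)
(d) forbidden (ΔS fails)
(e) forbidden (ΔS, ΔL, ΔJ fail)
(f) forbidden (ΔS, ΔL fail)
(g) forbidden (parity, ΔL, ΔJ fail)
Total allowed: 0 of 7.

0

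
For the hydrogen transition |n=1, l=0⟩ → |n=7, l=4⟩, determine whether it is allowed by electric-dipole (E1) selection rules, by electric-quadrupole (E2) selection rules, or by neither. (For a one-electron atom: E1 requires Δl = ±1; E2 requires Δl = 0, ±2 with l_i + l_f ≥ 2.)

Δl = 4 − 0 = +4; l_i + l_f = 4.
E1 (Δl = ±1): not satisfied.
E2 (Δl = 0,±2, l_i+l_f ≥ 2): not satisfied.

neither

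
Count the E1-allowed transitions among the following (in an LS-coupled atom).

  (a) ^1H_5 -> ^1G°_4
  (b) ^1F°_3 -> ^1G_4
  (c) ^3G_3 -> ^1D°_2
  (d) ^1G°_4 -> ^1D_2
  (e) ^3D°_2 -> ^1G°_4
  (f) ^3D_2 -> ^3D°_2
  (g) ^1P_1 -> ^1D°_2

4

(a) allowed
(b) allowed
(c) forbidden (ΔS, ΔL fail)
(d) forbidden (ΔL, ΔJ fail)
(e) forbidden (parity, ΔS, ΔL, ΔJ fail)
(f) allowed
(g) allowed
Total allowed: 4 of 7.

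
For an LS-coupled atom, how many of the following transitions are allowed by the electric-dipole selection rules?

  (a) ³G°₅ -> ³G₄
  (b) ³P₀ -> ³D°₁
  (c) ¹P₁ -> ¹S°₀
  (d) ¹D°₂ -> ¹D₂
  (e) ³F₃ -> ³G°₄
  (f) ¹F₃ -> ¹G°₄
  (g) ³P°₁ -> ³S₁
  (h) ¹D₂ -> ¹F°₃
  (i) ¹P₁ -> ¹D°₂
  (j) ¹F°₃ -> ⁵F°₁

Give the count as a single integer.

9

(a) allowed
(b) allowed
(c) allowed
(d) allowed
(e) allowed
(f) allowed
(g) allowed
(h) allowed
(i) allowed
(j) forbidden (parity, ΔS, ΔJ fail)
Total allowed: 9 of 10.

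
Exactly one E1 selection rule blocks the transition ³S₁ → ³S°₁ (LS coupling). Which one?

the L=0 ↔ L=0 exclusion

Parity must change: even → odd — passes.
ΔS = 0: S: 1 → 1 — passes.
ΔJ = 0, ±1 (not J=0↔0): J: 1 → 1, ΔJ = +0 — passes.
ΔL = 0, ±1 (not L=0↔0): L: 0 → 0, ΔL = +0 — fails.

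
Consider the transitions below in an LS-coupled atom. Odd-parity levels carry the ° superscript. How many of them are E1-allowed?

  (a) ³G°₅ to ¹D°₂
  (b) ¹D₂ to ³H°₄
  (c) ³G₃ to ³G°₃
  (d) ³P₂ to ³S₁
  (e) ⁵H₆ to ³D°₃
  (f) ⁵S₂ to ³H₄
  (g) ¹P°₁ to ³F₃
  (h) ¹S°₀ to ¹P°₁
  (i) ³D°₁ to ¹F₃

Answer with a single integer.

(a) forbidden (parity, ΔS, ΔL, ΔJ fail)
(b) forbidden (ΔS, ΔL, ΔJ fail)
(c) allowed
(d) forbidden (parity fails)
(e) forbidden (ΔS, ΔL, ΔJ fail)
(f) forbidden (parity, ΔS, ΔL, ΔJ fail)
(g) forbidden (ΔS, ΔL, ΔJ fail)
(h) forbidden (parity fails)
(i) forbidden (ΔS, ΔJ fail)
Total allowed: 1 of 9.

1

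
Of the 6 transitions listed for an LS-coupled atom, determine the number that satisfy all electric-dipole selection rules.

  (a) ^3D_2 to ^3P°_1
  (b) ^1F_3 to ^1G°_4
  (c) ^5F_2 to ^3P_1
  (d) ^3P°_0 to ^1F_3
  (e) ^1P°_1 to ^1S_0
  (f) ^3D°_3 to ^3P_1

3

(a) allowed
(b) allowed
(c) forbidden (parity, ΔS, ΔL fail)
(d) forbidden (ΔS, ΔL, ΔJ fail)
(e) allowed
(f) forbidden (ΔJ fails)
Total allowed: 3 of 6.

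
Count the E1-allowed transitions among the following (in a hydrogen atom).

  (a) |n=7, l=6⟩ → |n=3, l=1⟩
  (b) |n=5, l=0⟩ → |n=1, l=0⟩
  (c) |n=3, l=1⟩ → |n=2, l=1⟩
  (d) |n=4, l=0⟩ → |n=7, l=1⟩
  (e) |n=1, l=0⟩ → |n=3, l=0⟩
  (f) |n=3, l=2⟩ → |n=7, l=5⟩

(a) forbidden — Δl = -5 (E1 requires Δl = ±1)
(b) forbidden — Δl = +0 (E1 requires Δl = ±1)
(c) forbidden — Δl = +0 (E1 requires Δl = ±1)
(d) allowed
(e) forbidden — Δl = +0 (E1 requires Δl = ±1)
(f) forbidden — Δl = +3 (E1 requires Δl = ±1)
Total allowed: 1 of 6.

1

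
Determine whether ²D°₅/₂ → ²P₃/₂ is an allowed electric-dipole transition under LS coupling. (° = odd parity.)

allowed

Reading off the term symbols: S 1/2→1/2, L 2→1, J 5/2→3/2, parity odd→even.
ΔJ = 0, ±1 (not J=0↔0): J: 5/2 → 3/2, ΔJ = -1 — passes.
Parity must change: odd → even — passes.
ΔS = 0: S: 1/2 → 1/2 — passes.
ΔL = 0, ±1 (not L=0↔0): L: 2 → 1, ΔL = -1 — passes.
All four E1 rules are satisfied.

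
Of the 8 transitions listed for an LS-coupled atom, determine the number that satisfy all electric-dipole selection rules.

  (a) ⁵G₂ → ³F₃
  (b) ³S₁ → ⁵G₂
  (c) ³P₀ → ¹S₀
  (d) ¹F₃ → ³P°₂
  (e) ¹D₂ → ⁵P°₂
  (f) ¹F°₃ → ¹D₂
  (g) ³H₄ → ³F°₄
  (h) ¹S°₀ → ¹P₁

(a) forbidden (parity, ΔS fail)
(b) forbidden (parity, ΔS, ΔL fail)
(c) forbidden (parity, ΔS, ΔJ fail)
(d) forbidden (ΔS, ΔL fail)
(e) forbidden (ΔS fails)
(f) allowed
(g) forbidden (ΔL fails)
(h) allowed
Total allowed: 2 of 8.

2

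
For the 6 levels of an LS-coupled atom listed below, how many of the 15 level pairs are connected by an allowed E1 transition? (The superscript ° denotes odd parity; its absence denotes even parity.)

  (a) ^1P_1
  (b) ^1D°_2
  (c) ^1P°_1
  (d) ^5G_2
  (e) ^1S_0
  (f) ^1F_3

4

(a)–(b): allowed.
(a)–(c): allowed.
(a)–(d): forbidden (parity, ΔS, ΔL).
(a)–(e): forbidden (parity).
(a)–(f): forbidden (parity, ΔL, ΔJ).
(b)–(c): forbidden (parity).
(b)–(d): forbidden (ΔS, ΔL).
(b)–(e): forbidden (ΔL, ΔJ).
(b)–(f): allowed.
(c)–(d): forbidden (ΔS, ΔL).
(c)–(e): allowed.
(c)–(f): forbidden (ΔL, ΔJ).
(d)–(e): forbidden (parity, ΔS, ΔL, ΔJ).
(d)–(f): forbidden (parity, ΔS).
(e)–(f): forbidden (parity, ΔL, ΔJ).
Allowed pairs: 4 of 15.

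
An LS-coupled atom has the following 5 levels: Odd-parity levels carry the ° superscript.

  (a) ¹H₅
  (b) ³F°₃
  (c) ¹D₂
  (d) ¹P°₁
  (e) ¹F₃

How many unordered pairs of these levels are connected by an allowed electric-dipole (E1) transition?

(a)–(b): forbidden (ΔS, ΔL, ΔJ).
(a)–(c): forbidden (parity, ΔL, ΔJ).
(a)–(d): forbidden (ΔL, ΔJ).
(a)–(e): forbidden (parity, ΔL, ΔJ).
(b)–(c): forbidden (ΔS).
(b)–(d): forbidden (parity, ΔS, ΔL, ΔJ).
(b)–(e): forbidden (ΔS).
(c)–(d): allowed.
(c)–(e): forbidden (parity).
(d)–(e): forbidden (ΔL, ΔJ).
Allowed pairs: 1 of 10.

1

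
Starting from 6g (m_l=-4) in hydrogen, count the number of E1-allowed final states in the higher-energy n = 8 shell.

4

E1 requires Δl = ±1, so l_f ∈ {3, 5}; with 0 ≤ l_f ≤ n_f−1 = 7, the allowed l_f values are {3, 5}.
For l_f = 3: m_f ∈ {m_i−1, m_i, m_i+1} ∩ [−3, 3] = {-3} → 1 state.
For l_f = 5: m_f ∈ {m_i−1, m_i, m_i+1} ∩ [−5, 5] = {-5, -4, -3} → 3 states.
Total: 4.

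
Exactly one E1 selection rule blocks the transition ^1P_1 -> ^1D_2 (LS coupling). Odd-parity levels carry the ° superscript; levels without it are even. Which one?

parity

Reading off the term symbols: S 0→0, L 1→2, J 1→2, parity even→even.
ΔS = 0: S: 0 → 0 — ok.
ΔJ = 0, ±1 (not J=0↔0): J: 1 → 2, ΔJ = +1 — ok.
ΔL = 0, ±1 (not L=0↔0): L: 1 → 2, ΔL = +1 — ok.
Parity must change: even → even — fails.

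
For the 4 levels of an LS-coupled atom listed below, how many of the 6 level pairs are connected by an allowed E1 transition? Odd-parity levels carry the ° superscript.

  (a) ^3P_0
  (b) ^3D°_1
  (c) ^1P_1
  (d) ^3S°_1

(a)–(b): allowed.
(a)–(c): forbidden (parity, ΔS).
(a)–(d): allowed.
(b)–(c): forbidden (ΔS).
(b)–(d): forbidden (parity, ΔL).
(c)–(d): forbidden (ΔS).
Allowed pairs: 2 of 6.

2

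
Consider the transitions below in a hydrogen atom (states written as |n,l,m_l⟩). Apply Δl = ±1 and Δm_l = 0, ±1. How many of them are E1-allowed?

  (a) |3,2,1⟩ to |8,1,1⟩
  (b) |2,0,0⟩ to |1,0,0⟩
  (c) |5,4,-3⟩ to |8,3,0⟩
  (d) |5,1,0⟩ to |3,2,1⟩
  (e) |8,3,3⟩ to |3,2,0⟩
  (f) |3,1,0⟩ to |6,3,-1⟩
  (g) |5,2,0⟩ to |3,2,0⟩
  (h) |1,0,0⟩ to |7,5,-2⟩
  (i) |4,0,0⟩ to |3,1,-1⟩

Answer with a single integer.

3

(a) allowed
(b) forbidden — Δl = +0 (E1 requires Δl = ±1)
(c) forbidden — Δm_l = +3 (E1 requires Δm_l = 0, ±1)
(d) allowed
(e) forbidden — Δm_l = -3 (E1 requires Δm_l = 0, ±1)
(f) forbidden — Δl = +2 (E1 requires Δl = ±1)
(g) forbidden — Δl = +0 (E1 requires Δl = ±1)
(h) forbidden — Δl = +5 (E1 requires Δl = ±1); Δm_l = -2 (E1 requires Δm_l = 0, ±1)
(i) allowed
Total allowed: 3 of 9.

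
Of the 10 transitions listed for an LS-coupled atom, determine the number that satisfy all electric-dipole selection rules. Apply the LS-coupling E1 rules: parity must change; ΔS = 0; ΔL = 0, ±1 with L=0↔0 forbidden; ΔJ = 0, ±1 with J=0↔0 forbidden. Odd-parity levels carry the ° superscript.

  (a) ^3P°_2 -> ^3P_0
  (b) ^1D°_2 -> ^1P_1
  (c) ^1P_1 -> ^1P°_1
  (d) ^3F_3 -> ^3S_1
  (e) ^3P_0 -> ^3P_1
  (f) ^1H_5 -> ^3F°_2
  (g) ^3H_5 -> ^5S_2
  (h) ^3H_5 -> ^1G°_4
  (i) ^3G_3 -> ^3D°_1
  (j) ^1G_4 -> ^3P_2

(a) forbidden (ΔJ fails)
(b) allowed
(c) allowed
(d) forbidden (parity, ΔL, ΔJ fail)
(e) forbidden (parity fails)
(f) forbidden (ΔS, ΔL, ΔJ fail)
(g) forbidden (parity, ΔS, ΔL, ΔJ fail)
(h) forbidden (ΔS fails)
(i) forbidden (ΔL, ΔJ fail)
(j) forbidden (parity, ΔS, ΔL, ΔJ fail)
Total allowed: 2 of 10.

2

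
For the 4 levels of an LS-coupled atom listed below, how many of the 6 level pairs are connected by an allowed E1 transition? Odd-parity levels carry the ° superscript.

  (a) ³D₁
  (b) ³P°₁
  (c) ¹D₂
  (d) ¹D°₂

2

(a)–(b): allowed.
(a)–(c): forbidden (parity, ΔS).
(a)–(d): forbidden (ΔS).
(b)–(c): forbidden (ΔS).
(b)–(d): forbidden (parity, ΔS).
(c)–(d): allowed.
Allowed pairs: 2 of 6.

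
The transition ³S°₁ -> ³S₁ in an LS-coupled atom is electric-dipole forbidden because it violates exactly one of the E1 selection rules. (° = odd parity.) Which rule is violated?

the L=0 ↔ L=0 exclusion

Parity must change: odd → even — ✓.
ΔS = 0: S: 1 → 1 — ✓.
ΔL = 0, ±1 (not L=0↔0): L: 0 → 0, ΔL = +0 — ✗.
ΔJ = 0, ±1 (not J=0↔0): J: 1 → 1, ΔJ = +0 — ✓.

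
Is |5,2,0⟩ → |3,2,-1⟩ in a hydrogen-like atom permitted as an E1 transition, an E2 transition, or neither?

E2

Δl = 2 − 2 = +0; l_i + l_f = 4.
Δm_l = -1.
E1 (Δl = ±1, |Δm_l| ≤ 1): not satisfied.
E2 (Δl = 0,±2, l_i+l_f ≥ 2, |Δm_l| ≤ 2): satisfied.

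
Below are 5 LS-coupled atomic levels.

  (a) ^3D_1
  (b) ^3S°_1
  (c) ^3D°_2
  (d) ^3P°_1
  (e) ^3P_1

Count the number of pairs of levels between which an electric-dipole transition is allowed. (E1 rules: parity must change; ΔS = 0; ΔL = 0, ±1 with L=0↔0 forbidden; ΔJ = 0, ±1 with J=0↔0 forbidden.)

(a)–(b): forbidden (ΔL).
(a)–(c): allowed.
(a)–(d): allowed.
(a)–(e): forbidden (parity).
(b)–(c): forbidden (parity, ΔL).
(b)–(d): forbidden (parity).
(b)–(e): allowed.
(c)–(d): forbidden (parity).
(c)–(e): allowed.
(d)–(e): allowed.
Allowed pairs: 5 of 10.

5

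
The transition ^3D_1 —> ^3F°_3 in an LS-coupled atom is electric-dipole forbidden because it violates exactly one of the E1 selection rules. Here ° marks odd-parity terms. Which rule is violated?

Initial level: S=1, L=2, J=1, parity even. Final level: S=1, L=3, J=3, parity odd.
ΔJ = 0, ±1 (not J=0↔0): J: 1 → 3, ΔJ = +2 — violated.
Parity must change: even → odd — satisfied.
ΔS = 0: S: 1 → 1 — satisfied.
ΔL = 0, ±1 (not L=0↔0): L: 2 → 3, ΔL = +1 — satisfied.

the ΔJ = 0, ±1 rule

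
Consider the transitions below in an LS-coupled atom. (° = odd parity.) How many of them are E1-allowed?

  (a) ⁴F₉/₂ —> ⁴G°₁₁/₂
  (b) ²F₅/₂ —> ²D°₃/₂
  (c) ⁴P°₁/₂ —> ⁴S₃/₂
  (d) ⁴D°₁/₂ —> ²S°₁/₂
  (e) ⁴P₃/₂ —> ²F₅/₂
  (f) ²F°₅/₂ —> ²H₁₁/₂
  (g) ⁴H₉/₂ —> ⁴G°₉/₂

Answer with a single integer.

(a) allowed
(b) allowed
(c) allowed
(d) forbidden (parity, ΔS, ΔL fail)
(e) forbidden (parity, ΔS, ΔL fail)
(f) forbidden (ΔL, ΔJ fail)
(g) allowed
Total allowed: 4 of 7.

4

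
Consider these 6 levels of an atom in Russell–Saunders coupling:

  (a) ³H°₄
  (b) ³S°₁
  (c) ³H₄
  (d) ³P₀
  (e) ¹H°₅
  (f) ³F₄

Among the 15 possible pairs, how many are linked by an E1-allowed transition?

(a)–(b): forbidden (parity, ΔL, ΔJ).
(a)–(c): allowed.
(a)–(d): forbidden (ΔL, ΔJ).
(a)–(e): forbidden (parity, ΔS).
(a)–(f): forbidden (ΔL).
(b)–(c): forbidden (ΔL, ΔJ).
(b)–(d): allowed.
(b)–(e): forbidden (parity, ΔS, ΔL, ΔJ).
(b)–(f): forbidden (ΔL, ΔJ).
(c)–(d): forbidden (parity, ΔL, ΔJ).
(c)–(e): forbidden (ΔS).
(c)–(f): forbidden (parity, ΔL).
(d)–(e): forbidden (ΔS, ΔL, ΔJ).
(d)–(f): forbidden (parity, ΔL, ΔJ).
(e)–(f): forbidden (ΔS, ΔL).
Allowed pairs: 2 of 15.

2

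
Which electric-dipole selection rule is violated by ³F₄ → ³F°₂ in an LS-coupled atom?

Parity must change: even → odd — passes.
ΔS = 0: S: 1 → 1 — passes.
ΔL = 0, ±1 (not L=0↔0): L: 3 → 3, ΔL = +0 — passes.
ΔJ = 0, ±1 (not J=0↔0): J: 4 → 2, ΔJ = -2 — fails.

the ΔJ = 0, ±1 rule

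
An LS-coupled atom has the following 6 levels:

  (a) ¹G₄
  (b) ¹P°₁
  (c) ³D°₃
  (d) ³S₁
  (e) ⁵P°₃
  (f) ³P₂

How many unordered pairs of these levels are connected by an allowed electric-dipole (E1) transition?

1

(a)–(b): forbidden (ΔL, ΔJ).
(a)–(c): forbidden (ΔS, ΔL).
(a)–(d): forbidden (parity, ΔS, ΔL, ΔJ).
(a)–(e): forbidden (ΔS, ΔL).
(a)–(f): forbidden (parity, ΔS, ΔL, ΔJ).
(b)–(c): forbidden (parity, ΔS, ΔJ).
(b)–(d): forbidden (ΔS).
(b)–(e): forbidden (parity, ΔS, ΔJ).
(b)–(f): forbidden (ΔS).
(c)–(d): forbidden (ΔL, ΔJ).
(c)–(e): forbidden (parity, ΔS).
(c)–(f): allowed.
(d)–(e): forbidden (ΔS, ΔJ).
(d)–(f): forbidden (parity).
(e)–(f): forbidden (ΔS).
Allowed pairs: 1 of 15.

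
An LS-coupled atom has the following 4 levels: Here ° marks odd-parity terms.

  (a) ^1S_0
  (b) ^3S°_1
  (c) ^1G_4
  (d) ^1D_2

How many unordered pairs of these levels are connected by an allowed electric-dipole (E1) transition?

(a)–(b): forbidden (ΔS, ΔL).
(a)–(c): forbidden (parity, ΔL, ΔJ).
(a)–(d): forbidden (parity, ΔL, ΔJ).
(b)–(c): forbidden (ΔS, ΔL, ΔJ).
(b)–(d): forbidden (ΔS, ΔL).
(c)–(d): forbidden (parity, ΔL, ΔJ).
Allowed pairs: 0 of 6.

0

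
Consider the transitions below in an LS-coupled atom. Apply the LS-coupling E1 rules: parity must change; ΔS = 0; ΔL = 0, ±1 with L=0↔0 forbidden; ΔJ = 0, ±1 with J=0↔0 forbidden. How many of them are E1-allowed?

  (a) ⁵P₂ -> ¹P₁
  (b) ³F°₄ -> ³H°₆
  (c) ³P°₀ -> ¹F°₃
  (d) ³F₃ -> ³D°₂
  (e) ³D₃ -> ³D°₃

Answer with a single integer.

(a) forbidden (parity, ΔS fail)
(b) forbidden (parity, ΔL, ΔJ fail)
(c) forbidden (parity, ΔS, ΔL, ΔJ fail)
(d) allowed
(e) allowed
Total allowed: 2 of 5.

2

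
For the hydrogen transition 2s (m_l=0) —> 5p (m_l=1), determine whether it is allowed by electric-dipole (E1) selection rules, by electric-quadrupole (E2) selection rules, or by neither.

E1

Δl = 1 − 0 = +1; l_i + l_f = 1.
Δm_l = +1.
E1 (Δl = ±1, |Δm_l| ≤ 1): satisfied.
E2 (Δl = 0,±2, l_i+l_f ≥ 2, |Δm_l| ≤ 2): not satisfied.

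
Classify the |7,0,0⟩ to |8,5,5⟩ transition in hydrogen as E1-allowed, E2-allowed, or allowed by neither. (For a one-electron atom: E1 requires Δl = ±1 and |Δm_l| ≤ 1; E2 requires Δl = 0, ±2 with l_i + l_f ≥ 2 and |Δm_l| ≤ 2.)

neither

Δl = 5 − 0 = +5; l_i + l_f = 5.
Δm_l = +5.
E1 (Δl = ±1, |Δm_l| ≤ 1): not satisfied.
E2 (Δl = 0,±2, l_i+l_f ≥ 2, |Δm_l| ≤ 2): not satisfied.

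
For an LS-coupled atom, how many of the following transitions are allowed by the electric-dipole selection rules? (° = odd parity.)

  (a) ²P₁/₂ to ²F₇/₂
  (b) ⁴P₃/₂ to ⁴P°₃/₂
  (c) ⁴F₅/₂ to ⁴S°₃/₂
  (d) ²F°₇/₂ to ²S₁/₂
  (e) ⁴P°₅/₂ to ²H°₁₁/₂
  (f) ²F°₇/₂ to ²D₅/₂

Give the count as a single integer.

2

(a) forbidden (parity, ΔL, ΔJ fail)
(b) allowed
(c) forbidden (ΔL fails)
(d) forbidden (ΔL, ΔJ fail)
(e) forbidden (parity, ΔS, ΔL, ΔJ fail)
(f) allowed
Total allowed: 2 of 6.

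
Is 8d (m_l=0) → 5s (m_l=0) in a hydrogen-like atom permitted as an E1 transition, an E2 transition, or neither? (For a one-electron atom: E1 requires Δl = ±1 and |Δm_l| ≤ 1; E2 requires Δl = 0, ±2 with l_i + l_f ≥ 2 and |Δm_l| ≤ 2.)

Δl = 0 − 2 = -2; l_i + l_f = 2.
Δm_l = +0.
E1 (Δl = ±1, |Δm_l| ≤ 1): not satisfied.
E2 (Δl = 0,±2, l_i+l_f ≥ 2, |Δm_l| ≤ 2): satisfied.

E2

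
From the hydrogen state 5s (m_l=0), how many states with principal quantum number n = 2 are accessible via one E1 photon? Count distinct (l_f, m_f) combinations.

E1 requires Δl = ±1, so l_f ∈ {-1, 1}; with 0 ≤ l_f ≤ n_f−1 = 1, the allowed l_f values are {1}.
For l_f = 1: m_f ∈ {m_i−1, m_i, m_i+1} ∩ [−1, 1] = {-1, 0, 1} → 3 states.
Total: 3.

3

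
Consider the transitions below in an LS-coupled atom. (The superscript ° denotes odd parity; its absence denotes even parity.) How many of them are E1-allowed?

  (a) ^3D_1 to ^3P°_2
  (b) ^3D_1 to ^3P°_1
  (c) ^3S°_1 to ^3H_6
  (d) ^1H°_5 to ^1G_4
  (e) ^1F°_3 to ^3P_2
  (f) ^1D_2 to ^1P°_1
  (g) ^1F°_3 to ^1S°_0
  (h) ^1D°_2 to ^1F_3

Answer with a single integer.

(a) allowed
(b) allowed
(c) forbidden (ΔL, ΔJ fail)
(d) allowed
(e) forbidden (ΔS, ΔL fail)
(f) allowed
(g) forbidden (parity, ΔL, ΔJ fail)
(h) allowed
Total allowed: 5 of 8.

5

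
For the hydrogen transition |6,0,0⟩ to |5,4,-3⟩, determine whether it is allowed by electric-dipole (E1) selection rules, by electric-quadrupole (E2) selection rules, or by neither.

neither

Δl = 4 − 0 = +4; l_i + l_f = 4.
Δm_l = -3.
E1 (Δl = ±1, |Δm_l| ≤ 1): not satisfied.
E2 (Δl = 0,±2, l_i+l_f ≥ 2, |Δm_l| ≤ 2): not satisfied.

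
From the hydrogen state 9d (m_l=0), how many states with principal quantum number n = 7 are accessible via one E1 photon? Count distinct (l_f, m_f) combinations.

E1 requires Δl = ±1, so l_f ∈ {1, 3}; with 0 ≤ l_f ≤ n_f−1 = 6, the allowed l_f values are {1, 3}.
For l_f = 1: m_f ∈ {m_i−1, m_i, m_i+1} ∩ [−1, 1] = {-1, 0, 1} → 3 states.
For l_f = 3: m_f ∈ {m_i−1, m_i, m_i+1} ∩ [−3, 3] = {-1, 0, 1} → 3 states.
Total: 6.

6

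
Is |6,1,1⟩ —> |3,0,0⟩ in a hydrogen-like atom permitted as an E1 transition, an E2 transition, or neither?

Δl = 0 − 1 = -1; l_i + l_f = 1.
Δm_l = -1.
E1 (Δl = ±1, |Δm_l| ≤ 1): satisfied.
E2 (Δl = 0,±2, l_i+l_f ≥ 2, |Δm_l| ≤ 2): not satisfied.

E1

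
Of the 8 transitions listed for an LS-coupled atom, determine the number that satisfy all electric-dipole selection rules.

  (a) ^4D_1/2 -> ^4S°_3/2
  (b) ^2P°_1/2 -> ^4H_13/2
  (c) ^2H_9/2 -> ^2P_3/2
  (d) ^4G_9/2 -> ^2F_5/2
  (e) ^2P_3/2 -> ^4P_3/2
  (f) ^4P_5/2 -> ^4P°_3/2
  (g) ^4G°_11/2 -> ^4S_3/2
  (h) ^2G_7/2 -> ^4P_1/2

1

(a) forbidden (ΔL fails)
(b) forbidden (ΔS, ΔL, ΔJ fail)
(c) forbidden (parity, ΔL, ΔJ fail)
(d) forbidden (parity, ΔS, ΔJ fail)
(e) forbidden (parity, ΔS fail)
(f) allowed
(g) forbidden (ΔL, ΔJ fail)
(h) forbidden (parity, ΔS, ΔL, ΔJ fail)
Total allowed: 1 of 8.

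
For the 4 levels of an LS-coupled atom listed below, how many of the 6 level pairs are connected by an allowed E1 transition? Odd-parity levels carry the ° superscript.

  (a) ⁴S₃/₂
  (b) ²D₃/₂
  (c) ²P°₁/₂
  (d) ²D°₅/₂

(a)–(b): forbidden (parity, ΔS, ΔL).
(a)–(c): forbidden (ΔS).
(a)–(d): forbidden (ΔS, ΔL).
(b)–(c): allowed.
(b)–(d): allowed.
(c)–(d): forbidden (parity, ΔJ).
Allowed pairs: 2 of 6.

2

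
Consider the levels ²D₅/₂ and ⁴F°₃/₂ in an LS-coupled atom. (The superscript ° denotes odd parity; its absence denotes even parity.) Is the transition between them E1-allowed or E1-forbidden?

forbidden

Parity must change: even → odd — passes.
ΔS = 0: S: 1/2 → 3/2 — fails.
ΔL = 0, ±1 (not L=0↔0): L: 2 → 3, ΔL = +1 — passes.
ΔJ = 0, ±1 (not J=0↔0): J: 5/2 → 3/2, ΔJ = -1 — passes.
Rule(s) violated: ΔS.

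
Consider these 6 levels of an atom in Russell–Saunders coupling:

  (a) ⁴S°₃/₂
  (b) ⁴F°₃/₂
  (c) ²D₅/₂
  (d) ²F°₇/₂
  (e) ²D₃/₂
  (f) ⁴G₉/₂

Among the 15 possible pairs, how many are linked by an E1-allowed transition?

1

(a)–(b): forbidden (parity, ΔL).
(a)–(c): forbidden (ΔS, ΔL).
(a)–(d): forbidden (parity, ΔS, ΔL, ΔJ).
(a)–(e): forbidden (ΔS, ΔL).
(a)–(f): forbidden (ΔL, ΔJ).
(b)–(c): forbidden (ΔS).
(b)–(d): forbidden (parity, ΔS, ΔJ).
(b)–(e): forbidden (ΔS).
(b)–(f): forbidden (ΔJ).
(c)–(d): allowed.
(c)–(e): forbidden (parity).
(c)–(f): forbidden (parity, ΔS, ΔL, ΔJ).
(d)–(e): forbidden (ΔJ).
(d)–(f): forbidden (ΔS).
(e)–(f): forbidden (parity, ΔS, ΔL, ΔJ).
Allowed pairs: 1 of 15.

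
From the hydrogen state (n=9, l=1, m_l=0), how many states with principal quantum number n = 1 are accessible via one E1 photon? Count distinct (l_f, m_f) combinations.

1

E1 requires Δl = ±1, so l_f ∈ {0, 2}; with 0 ≤ l_f ≤ n_f−1 = 0, the allowed l_f values are {0}.
For l_f = 0: m_f ∈ {m_i−1, m_i, m_i+1} ∩ [−0, 0] = {0} → 1 state.
Total: 1.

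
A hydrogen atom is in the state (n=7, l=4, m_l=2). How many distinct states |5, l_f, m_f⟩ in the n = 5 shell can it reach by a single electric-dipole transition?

3

E1 requires Δl = ±1, so l_f ∈ {3, 5}; with 0 ≤ l_f ≤ n_f−1 = 4, the allowed l_f values are {3}.
For l_f = 3: m_f ∈ {m_i−1, m_i, m_i+1} ∩ [−3, 3] = {1, 2, 3} → 3 states.
Total: 3.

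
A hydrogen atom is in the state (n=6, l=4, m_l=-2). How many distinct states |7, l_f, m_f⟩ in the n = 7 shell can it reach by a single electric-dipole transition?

E1 requires Δl = ±1, so l_f ∈ {3, 5}; with 0 ≤ l_f ≤ n_f−1 = 6, the allowed l_f values are {3, 5}.
For l_f = 3: m_f ∈ {m_i−1, m_i, m_i+1} ∩ [−3, 3] = {-3, -2, -1} → 3 states.
For l_f = 5: m_f ∈ {m_i−1, m_i, m_i+1} ∩ [−5, 5] = {-3, -2, -1} → 3 states.
Total: 6.

6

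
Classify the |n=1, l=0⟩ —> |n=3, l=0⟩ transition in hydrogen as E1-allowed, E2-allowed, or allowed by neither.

neither

Δl = 0 − 0 = +0; l_i + l_f = 0.
E1 (Δl = ±1): not satisfied.
E2 (Δl = 0,±2, l_i+l_f ≥ 2): not satisfied.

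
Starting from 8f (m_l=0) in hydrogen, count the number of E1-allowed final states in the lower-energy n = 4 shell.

E1 requires Δl = ±1, so l_f ∈ {2, 4}; with 0 ≤ l_f ≤ n_f−1 = 3, the allowed l_f values are {2}.
For l_f = 2: m_f ∈ {m_i−1, m_i, m_i+1} ∩ [−2, 2] = {-1, 0, 1} → 3 states.
Total: 3.

3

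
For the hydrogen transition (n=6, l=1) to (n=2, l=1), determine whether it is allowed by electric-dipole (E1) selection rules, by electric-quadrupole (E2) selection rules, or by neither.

Δl = 1 − 1 = +0; l_i + l_f = 2.
E1 (Δl = ±1): not satisfied.
E2 (Δl = 0,±2, l_i+l_f ≥ 2): satisfied.

E2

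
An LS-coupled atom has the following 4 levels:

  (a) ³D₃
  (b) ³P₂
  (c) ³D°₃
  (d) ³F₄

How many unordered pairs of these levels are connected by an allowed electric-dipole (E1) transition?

3

(a)–(b): forbidden (parity).
(a)–(c): allowed.
(a)–(d): forbidden (parity).
(b)–(c): allowed.
(b)–(d): forbidden (parity, ΔL, ΔJ).
(c)–(d): allowed.
Allowed pairs: 3 of 6.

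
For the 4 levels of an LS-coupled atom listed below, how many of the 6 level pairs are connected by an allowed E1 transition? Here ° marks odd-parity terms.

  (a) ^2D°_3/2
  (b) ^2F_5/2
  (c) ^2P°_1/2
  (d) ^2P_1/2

(a)–(b): allowed.
(a)–(c): forbidden (parity).
(a)–(d): allowed.
(b)–(c): forbidden (ΔL, ΔJ).
(b)–(d): forbidden (parity, ΔL, ΔJ).
(c)–(d): allowed.
Allowed pairs: 3 of 6.

3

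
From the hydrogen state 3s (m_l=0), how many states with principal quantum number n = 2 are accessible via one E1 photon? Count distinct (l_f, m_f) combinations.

E1 requires Δl = ±1, so l_f ∈ {-1, 1}; with 0 ≤ l_f ≤ n_f−1 = 1, the allowed l_f values are {1}.
For l_f = 1: m_f ∈ {m_i−1, m_i, m_i+1} ∩ [−1, 1] = {-1, 0, 1} → 3 states.
Total: 3.

3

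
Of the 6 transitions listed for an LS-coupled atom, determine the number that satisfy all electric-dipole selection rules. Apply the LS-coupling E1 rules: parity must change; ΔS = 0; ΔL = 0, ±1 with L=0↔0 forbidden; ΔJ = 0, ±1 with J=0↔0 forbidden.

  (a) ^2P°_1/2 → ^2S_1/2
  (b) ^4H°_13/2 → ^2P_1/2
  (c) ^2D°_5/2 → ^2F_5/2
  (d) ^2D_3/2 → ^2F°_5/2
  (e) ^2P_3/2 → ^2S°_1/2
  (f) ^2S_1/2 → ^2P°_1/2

5

(a) allowed
(b) forbidden (ΔS, ΔL, ΔJ fail)
(c) allowed
(d) allowed
(e) allowed
(f) allowed
Total allowed: 5 of 6.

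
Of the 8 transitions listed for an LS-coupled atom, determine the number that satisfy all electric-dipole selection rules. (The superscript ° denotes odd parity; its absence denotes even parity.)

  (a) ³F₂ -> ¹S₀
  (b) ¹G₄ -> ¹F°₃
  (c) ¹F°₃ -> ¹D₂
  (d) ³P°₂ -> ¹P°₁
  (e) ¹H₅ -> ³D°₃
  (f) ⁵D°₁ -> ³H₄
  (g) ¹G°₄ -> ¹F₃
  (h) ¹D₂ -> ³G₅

(a) forbidden (parity, ΔS, ΔL, ΔJ fail)
(b) allowed
(c) allowed
(d) forbidden (parity, ΔS fail)
(e) forbidden (ΔS, ΔL, ΔJ fail)
(f) forbidden (ΔS, ΔL, ΔJ fail)
(g) allowed
(h) forbidden (parity, ΔS, ΔL, ΔJ fail)
Total allowed: 3 of 8.

3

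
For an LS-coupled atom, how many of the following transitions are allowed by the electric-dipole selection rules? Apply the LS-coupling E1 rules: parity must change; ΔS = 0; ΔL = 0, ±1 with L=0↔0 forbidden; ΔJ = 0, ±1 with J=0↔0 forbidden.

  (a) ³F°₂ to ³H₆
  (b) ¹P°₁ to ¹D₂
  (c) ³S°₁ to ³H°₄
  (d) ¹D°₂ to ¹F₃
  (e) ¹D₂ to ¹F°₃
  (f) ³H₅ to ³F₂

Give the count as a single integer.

(a) forbidden (ΔL, ΔJ fail)
(b) allowed
(c) forbidden (parity, ΔL, ΔJ fail)
(d) allowed
(e) allowed
(f) forbidden (parity, ΔL, ΔJ fail)
Total allowed: 3 of 6.

3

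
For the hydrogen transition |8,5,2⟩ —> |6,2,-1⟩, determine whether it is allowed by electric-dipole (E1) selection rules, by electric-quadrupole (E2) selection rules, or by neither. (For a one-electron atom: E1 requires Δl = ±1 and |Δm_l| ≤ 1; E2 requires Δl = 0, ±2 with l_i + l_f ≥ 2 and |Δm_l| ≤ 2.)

neither

Δl = 2 − 5 = -3; l_i + l_f = 7.
Δm_l = -3.
E1 (Δl = ±1, |Δm_l| ≤ 1): not satisfied.
E2 (Δl = 0,±2, l_i+l_f ≥ 2, |Δm_l| ≤ 2): not satisfied.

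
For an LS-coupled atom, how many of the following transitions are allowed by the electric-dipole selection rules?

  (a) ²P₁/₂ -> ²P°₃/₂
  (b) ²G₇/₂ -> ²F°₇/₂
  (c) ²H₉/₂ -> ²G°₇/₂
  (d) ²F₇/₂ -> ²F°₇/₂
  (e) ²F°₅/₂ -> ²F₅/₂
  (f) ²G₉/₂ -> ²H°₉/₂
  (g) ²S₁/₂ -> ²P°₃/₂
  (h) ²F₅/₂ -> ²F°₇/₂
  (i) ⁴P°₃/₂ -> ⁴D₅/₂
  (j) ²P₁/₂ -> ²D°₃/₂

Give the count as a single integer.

10

(a) allowed
(b) allowed
(c) allowed
(d) allowed
(e) allowed
(f) allowed
(g) allowed
(h) allowed
(i) allowed
(j) allowed
Total allowed: 10 of 10.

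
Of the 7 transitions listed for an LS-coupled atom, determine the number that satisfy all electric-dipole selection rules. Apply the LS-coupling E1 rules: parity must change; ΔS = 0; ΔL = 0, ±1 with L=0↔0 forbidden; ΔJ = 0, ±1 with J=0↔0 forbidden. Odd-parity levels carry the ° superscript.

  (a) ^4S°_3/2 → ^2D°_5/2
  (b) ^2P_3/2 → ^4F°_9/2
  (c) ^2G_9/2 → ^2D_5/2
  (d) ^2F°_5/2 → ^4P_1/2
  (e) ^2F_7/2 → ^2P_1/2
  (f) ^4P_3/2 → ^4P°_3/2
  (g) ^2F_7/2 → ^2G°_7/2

(a) forbidden (parity, ΔS, ΔL fail)
(b) forbidden (ΔS, ΔL, ΔJ fail)
(c) forbidden (parity, ΔL, ΔJ fail)
(d) forbidden (ΔS, ΔL, ΔJ fail)
(e) forbidden (parity, ΔL, ΔJ fail)
(f) allowed
(g) allowed
Total allowed: 2 of 7.

2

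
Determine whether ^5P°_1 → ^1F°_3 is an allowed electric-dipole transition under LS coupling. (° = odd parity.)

forbidden

ΔS = 0: S: 2 → 0 — violated.
Parity must change: odd → odd — violated.
ΔJ = 0, ±1 (not J=0↔0): J: 1 → 3, ΔJ = +2 — violated.
ΔL = 0, ±1 (not L=0↔0): L: 1 → 3, ΔL = +2 — violated.
Rule(s) violated: parity, ΔS, ΔL, ΔJ.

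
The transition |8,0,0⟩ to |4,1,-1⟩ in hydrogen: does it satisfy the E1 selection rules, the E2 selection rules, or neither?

Δl = 1 − 0 = +1; l_i + l_f = 1.
Δm_l = -1.
E1 (Δl = ±1, |Δm_l| ≤ 1): satisfied.
E2 (Δl = 0,±2, l_i+l_f ≥ 2, |Δm_l| ≤ 2): not satisfied.

E1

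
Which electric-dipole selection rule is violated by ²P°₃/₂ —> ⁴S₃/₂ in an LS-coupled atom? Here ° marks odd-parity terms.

the ΔS = 0 rule

Initial level: S=1/2, L=1, J=3/2, parity odd. Final level: S=3/2, L=0, J=3/2, parity even.
Parity must change: odd → even — ok.
ΔS = 0: S: 1/2 → 3/2 — fails.
ΔL = 0, ±1 (not L=0↔0): L: 1 → 0, ΔL = -1 — ok.
ΔJ = 0, ±1 (not J=0↔0): J: 3/2 → 3/2, ΔJ = +0 — ok.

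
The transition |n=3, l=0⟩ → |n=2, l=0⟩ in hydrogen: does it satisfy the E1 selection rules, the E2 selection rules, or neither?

neither

Δl = 0 − 0 = +0; l_i + l_f = 0.
E1 (Δl = ±1): not satisfied.
E2 (Δl = 0,±2, l_i+l_f ≥ 2): not satisfied.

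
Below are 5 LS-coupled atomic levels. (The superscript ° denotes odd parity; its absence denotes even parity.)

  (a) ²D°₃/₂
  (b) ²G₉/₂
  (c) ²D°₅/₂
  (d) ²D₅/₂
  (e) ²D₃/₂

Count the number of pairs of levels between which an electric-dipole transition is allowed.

4

(a)–(b): forbidden (ΔL, ΔJ).
(a)–(c): forbidden (parity).
(a)–(d): allowed.
(a)–(e): allowed.
(b)–(c): forbidden (ΔL, ΔJ).
(b)–(d): forbidden (parity, ΔL, ΔJ).
(b)–(e): forbidden (parity, ΔL, ΔJ).
(c)–(d): allowed.
(c)–(e): allowed.
(d)–(e): forbidden (parity).
Allowed pairs: 4 of 10.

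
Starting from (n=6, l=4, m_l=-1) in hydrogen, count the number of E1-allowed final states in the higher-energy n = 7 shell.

E1 requires Δl = ±1, so l_f ∈ {3, 5}; with 0 ≤ l_f ≤ n_f−1 = 6, the allowed l_f values are {3, 5}.
For l_f = 3: m_f ∈ {m_i−1, m_i, m_i+1} ∩ [−3, 3] = {-2, -1, 0} → 3 states.
For l_f = 5: m_f ∈ {m_i−1, m_i, m_i+1} ∩ [−5, 5] = {-2, -1, 0} → 3 states.
Total: 6.

6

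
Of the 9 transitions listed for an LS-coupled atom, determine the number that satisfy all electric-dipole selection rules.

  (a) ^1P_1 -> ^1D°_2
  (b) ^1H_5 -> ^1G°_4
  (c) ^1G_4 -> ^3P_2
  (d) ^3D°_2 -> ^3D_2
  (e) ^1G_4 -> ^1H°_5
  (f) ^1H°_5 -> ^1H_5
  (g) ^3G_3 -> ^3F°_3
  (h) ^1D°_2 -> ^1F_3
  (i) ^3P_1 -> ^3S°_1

8

(a) allowed
(b) allowed
(c) forbidden (parity, ΔS, ΔL, ΔJ fail)
(d) allowed
(e) allowed
(f) allowed
(g) allowed
(h) allowed
(i) allowed
Total allowed: 8 of 9.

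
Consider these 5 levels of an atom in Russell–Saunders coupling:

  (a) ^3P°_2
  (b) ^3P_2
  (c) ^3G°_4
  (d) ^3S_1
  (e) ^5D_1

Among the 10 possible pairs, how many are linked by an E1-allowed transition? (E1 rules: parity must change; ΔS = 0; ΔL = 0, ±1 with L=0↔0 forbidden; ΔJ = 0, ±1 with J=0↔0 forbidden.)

(a)–(b): allowed.
(a)–(c): forbidden (parity, ΔL, ΔJ).
(a)–(d): allowed.
(a)–(e): forbidden (ΔS).
(b)–(c): forbidden (ΔL, ΔJ).
(b)–(d): forbidden (parity).
(b)–(e): forbidden (parity, ΔS).
(c)–(d): forbidden (ΔL, ΔJ).
(c)–(e): forbidden (ΔS, ΔL, ΔJ).
(d)–(e): forbidden (parity, ΔS, ΔL).
Allowed pairs: 2 of 10.

2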